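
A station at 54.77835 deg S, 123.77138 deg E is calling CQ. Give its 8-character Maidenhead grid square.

PD15vf23

Shift to the Maidenhead origin (180°W, 90°S): lon 303.77138, lat 35.22165.
Field: 303.77138/20 → 15 → P, 35.22165/10 → 3 → D; chars PD.
Square: 3.77138/2 → 1, 5.22165/1 → 5; chars 15.
Subsquare: 1.77138/0.0833333 → 21 → v, 0.22165/0.0416667 → 5 → f; chars vf.
Extended square: 0.02138/0.00833333 → 2, 0.01332/0.00416667 → 3; chars 23.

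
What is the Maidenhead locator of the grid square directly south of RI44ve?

RI44vd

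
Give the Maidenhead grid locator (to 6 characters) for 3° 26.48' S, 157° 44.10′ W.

BI16dn

Offset from 180°W / 90°S: lon 22.2650°, lat 86.5587°.
Field (20°×10°, letters A–R): lon ⌊22.2650/20⌋ = 1 → B; lat ⌊86.5587/10⌋ = 8 → I.
Square (2°×1°, digits 0–9): lon ⌊2.2650/2⌋ = 1; lat ⌊6.5587/1⌋ = 6.
Subsquare (5′×2.5′, letters a–x): lon ⌊0.2650/0.0833333⌋ = 3 → d; lat ⌊0.5587/0.0416667⌋ = 13 → n.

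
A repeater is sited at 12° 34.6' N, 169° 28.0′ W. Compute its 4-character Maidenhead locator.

AK52

Add 180° to longitude and 90° to latitude: 10.53, 102.58.
Field (20°×10°, letters A–R): 10.53/20 → 0 → A, 102.58/10 → 10 → K; chars AK.
Square (2°×1°, digits 0–9): 10.53/2 → 5, 2.58/1 → 2; chars 52.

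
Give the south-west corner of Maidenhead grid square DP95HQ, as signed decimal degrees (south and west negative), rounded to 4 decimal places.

Field D=3, P=15: +3·20° lon, +15·10° lat → SW at lon -120°, lat 60°.
Square 9, 5: +9·2° lon, +5·1° lat → SW at lon -102°, lat 65°.
Subsquare h=7, q=16: +7·0.0833333° lon, +16·0.0416667° lat → SW at lon -101.417°, lat 65.6667°.
latitude 65.6667, longitude -101.4167.

65.6667, -101.4167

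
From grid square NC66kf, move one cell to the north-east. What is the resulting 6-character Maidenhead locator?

Longitude subsquare k = 10; +1 → 11 = l.
Latitude subsquare f = 5; +1 → 6 = g.

NC66lg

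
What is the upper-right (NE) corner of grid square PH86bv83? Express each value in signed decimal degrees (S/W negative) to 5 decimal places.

-13.10833, 136.15833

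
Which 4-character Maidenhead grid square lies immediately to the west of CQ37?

Longitude square 3; −1 → 2.
The latitude characters are unchanged.

CQ27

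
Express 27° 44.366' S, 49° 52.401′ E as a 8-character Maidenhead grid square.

LG42wg42

Offset from 180°W / 90°S: lon 229.87335°, lat 62.26057°.
Field: 229.87335/20 → 11 → L, 62.26057/10 → 6 → G; chars LG.
Square: 9.87335/2 → 4, 2.26057/1 → 2; chars 42.
Subsquare: 1.87335/0.0833333 → 22 → w, 0.26057/0.0416667 → 6 → g; chars wg.
Extended square: 0.04002/0.00833333 → 4, 0.01057/0.00416667 → 2; chars 42.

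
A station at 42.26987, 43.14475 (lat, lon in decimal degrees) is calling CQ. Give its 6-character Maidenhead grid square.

LN12ng

Shift to the Maidenhead origin (180°W, 90°S): lon 223.1447, lat 132.2699.
Field: lon ⌊223.1447/20⌋ = 11 → L; lat ⌊132.2699/10⌋ = 13 → N.
Square: lon ⌊3.1447/2⌋ = 1; lat ⌊2.2699/1⌋ = 2.
Subsquare: lon ⌊1.1447/0.0833333⌋ = 13 → n; lat ⌊0.2699/0.0416667⌋ = 6 → g.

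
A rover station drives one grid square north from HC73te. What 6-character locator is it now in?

HC73tf

Latitude subsquare e = 4; +1 → 5 = f.
The longitude characters are unchanged.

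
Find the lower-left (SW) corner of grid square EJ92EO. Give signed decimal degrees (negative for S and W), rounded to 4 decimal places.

2.5833, -81.6667

Field E=4, J=9: +4·20° lon, +9·10° lat → SW at lon -100°, lat 0°.
Square 9, 2: +9·2° lon, +2·1° lat → SW at lon -82°, lat 2°.
Subsquare e=4, o=14: +4·0.0833333° lon, +14·0.0416667° lat → SW at lon -81.6667°, lat 2.58333°.
latitude 2.5833, longitude -81.6667.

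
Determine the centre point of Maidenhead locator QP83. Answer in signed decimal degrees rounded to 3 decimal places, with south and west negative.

Field Q=16, P=15: +16·20° lon, +15·10° lat → SW at lon 140°, lat 60°.
Square 8, 3: +8·2° lon, +3·1° lat → SW at lon 156°, lat 63°.
Cell spans 2° lon × 1° lat. Centre is SW corner plus half of each.
latitude 63.500, longitude 157.000.

63.500, 157.000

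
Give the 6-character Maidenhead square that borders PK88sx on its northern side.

Latitude subsquare x = 23; +1 → 24, wraps to 0 = a, carry into square.
Latitude square 8; +1 → 9.
The longitude characters are unchanged.

PK89sa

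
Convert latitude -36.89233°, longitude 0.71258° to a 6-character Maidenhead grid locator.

JF03ic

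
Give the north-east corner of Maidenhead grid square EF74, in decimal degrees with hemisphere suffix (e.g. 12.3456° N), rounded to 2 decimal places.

Field E=4, F=5: +4·20° lon, +5·10° lat → SW at lon -100°, lat -40°.
Square 7, 4: +7·2° lon, +4·1° lat → SW at lon -86°, lat -36°.
Cell spans 2° lon × 1° lat. NE corner is SW corner plus one full cell.
latitude 35.00° S, longitude 84.00° W.

35.00° S, 84.00° W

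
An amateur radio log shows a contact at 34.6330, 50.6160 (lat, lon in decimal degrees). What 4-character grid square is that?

LM54

Add 180° to longitude and 90° to latitude: 230.62, 124.63.
Field: lon ⌊230.62/20⌋ = 11 → L; lat ⌊124.63/10⌋ = 12 → M.
Square: lon ⌊10.62/2⌋ = 5; lat ⌊4.63/1⌋ = 4.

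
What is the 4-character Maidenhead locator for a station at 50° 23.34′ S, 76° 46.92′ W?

Add 180° to longitude and 90° to latitude: 103.22, 39.61.
Field: 103.22/20 → 5 → F, 39.61/10 → 3 → D; chars FD.
Square: 3.22/2 → 1, 9.61/1 → 9; chars 19.

FD19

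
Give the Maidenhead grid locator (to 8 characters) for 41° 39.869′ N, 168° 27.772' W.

AN51sp49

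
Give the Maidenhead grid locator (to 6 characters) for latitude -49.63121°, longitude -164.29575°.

Add 180° to longitude and 90° to latitude: 15.7043, 40.3688.
Field: 15.7043/20 → 0 → A, 40.3688/10 → 4 → E; chars AE.
Square: 15.7043/2 → 7, 0.3688/1 → 0; chars 70.
Subsquare: 1.7043/0.0833333 → 20 → u, 0.3688/0.0416667 → 8 → i; chars ui.

AE70ui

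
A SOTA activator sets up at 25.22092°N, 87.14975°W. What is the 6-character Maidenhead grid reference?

Shift to the Maidenhead origin (180°W, 90°S): lon 92.8503, lat 115.2209.
Field: 92.8503/20 → 4 → E, 115.2209/10 → 11 → L; chars EL.
Square: 12.8503/2 → 6, 5.2209/1 → 5; chars 65.
Subsquare: 0.8503/0.0833333 → 10 → k, 0.2209/0.0416667 → 5 → f; chars kf.

EL65kf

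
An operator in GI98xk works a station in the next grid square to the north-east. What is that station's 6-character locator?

Longitude subsquare x = 23; +1 → 24, wraps to 0 = a, carry into square.
Longitude square 9; +1 → 10, wraps to 0, carry into field.
Longitude field G = 6; +1 → 7 = H.
Latitude subsquare k = 10; +1 → 11 = l.

HI08al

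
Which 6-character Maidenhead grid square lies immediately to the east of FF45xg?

Longitude subsquare x = 23; +1 → 24, wraps to 0 = a, carry into square.
Longitude square 4; +1 → 5.
The latitude characters are unchanged.

FF55ag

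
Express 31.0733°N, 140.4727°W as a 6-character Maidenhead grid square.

BM91sb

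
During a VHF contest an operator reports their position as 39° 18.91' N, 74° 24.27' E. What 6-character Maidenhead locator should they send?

Add 180° to longitude and 90° to latitude: 254.4045, 129.3152.
Field (20°×10°, letters A–R): lon ⌊254.4045/20⌋ = 12 → M; lat ⌊129.3152/10⌋ = 12 → M.
Square (2°×1°, digits 0–9): lon ⌊14.4045/2⌋ = 7; lat ⌊9.3152/1⌋ = 9.
Subsquare (5′×2.5′, letters a–x): lon ⌊0.4045/0.0833333⌋ = 4 → e; lat ⌊0.3152/0.0416667⌋ = 7 → h.

MM79eh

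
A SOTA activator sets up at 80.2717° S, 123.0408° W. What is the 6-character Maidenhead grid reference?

CA89lr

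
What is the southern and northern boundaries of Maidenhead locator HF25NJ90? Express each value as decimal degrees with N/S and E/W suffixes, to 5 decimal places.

34.62500° S, 34.62083° S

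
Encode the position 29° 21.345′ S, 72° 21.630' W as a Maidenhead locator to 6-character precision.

FG30tp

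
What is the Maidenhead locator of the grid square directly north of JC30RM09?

JC30rn00

Latitude extended square 9; +1 → 10, wraps to 0, carry into subsquare.
Latitude subsquare m = 12; +1 → 13 = n.
The longitude characters are unchanged.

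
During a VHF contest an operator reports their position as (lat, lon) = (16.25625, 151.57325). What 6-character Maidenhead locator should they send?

QK56sg

Offset from 180°W / 90°S: lon 331.5733°, lat 106.2562°.
Field: 331.5733/20 → 16 → Q, 106.2562/10 → 10 → K; chars QK.
Square: 11.5733/2 → 5, 6.2562/1 → 6; chars 56.
Subsquare: 1.5733/0.0833333 → 18 → s, 0.2562/0.0416667 → 6 → g; chars sg.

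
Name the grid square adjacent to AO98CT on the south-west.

Longitude subsquare c = 2; −1 → 1 = b.
Latitude subsquare t = 19; −1 → 18 = s.

AO98bs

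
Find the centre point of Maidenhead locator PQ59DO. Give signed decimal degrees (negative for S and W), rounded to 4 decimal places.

Field P=15, Q=16: +15·20° lon, +16·10° lat → SW at lon 120°, lat 70°.
Square 5, 9: +5·2° lon, +9·1° lat → SW at lon 130°, lat 79°.
Subsquare d=3, o=14: +3·0.0833333° lon, +14·0.0416667° lat → SW at lon 130.25°, lat 79.5833°.
Cell spans 0.0833333° lon × 0.0416667° lat. Centre is SW corner plus half of each.
latitude 79.6042, longitude 130.2917.

79.6042, 130.2917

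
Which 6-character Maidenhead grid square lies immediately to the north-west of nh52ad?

NH42xe

Longitude subsquare a = 0; −1 → -1, wraps to 23 = x, carry into square.
Longitude square 5; −1 → 4.
Latitude subsquare d = 3; +1 → 4 = e.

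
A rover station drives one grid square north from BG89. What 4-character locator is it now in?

BH80

Latitude square 9; +1 → 10, wraps to 0, carry into field.
Latitude field G = 6; +1 → 7 = H.
The longitude characters are unchanged.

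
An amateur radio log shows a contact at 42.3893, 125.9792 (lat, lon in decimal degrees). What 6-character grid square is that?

PN22xj

Offset from 180°W / 90°S: lon 305.9792°, lat 132.3893°.
Field (20°×10°, letters A–R): 305.9792/20 → 15 → P, 132.3893/10 → 13 → N; chars PN.
Square (2°×1°, digits 0–9): 5.9792/2 → 2, 2.3893/1 → 2; chars 22.
Subsquare (5′×2.5′, letters a–x): 1.9792/0.0833333 → 23 → x, 0.3893/0.0416667 → 9 → j; chars xj.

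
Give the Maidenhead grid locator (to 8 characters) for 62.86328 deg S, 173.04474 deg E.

RC67md52

Offset from 180°W / 90°S: lon 353.04474°, lat 27.13672°.
Field: lon ⌊353.04474/20⌋ = 17 → R; lat ⌊27.13672/10⌋ = 2 → C.
Square: lon ⌊13.04474/2⌋ = 6; lat ⌊7.13672/1⌋ = 7.
Subsquare: lon ⌊1.04474/0.0833333⌋ = 12 → m; lat ⌊0.13672/0.0416667⌋ = 3 → d.
Extended square: lon ⌊0.04474/0.00833333⌋ = 5; lat ⌊0.01172/0.00416667⌋ = 2.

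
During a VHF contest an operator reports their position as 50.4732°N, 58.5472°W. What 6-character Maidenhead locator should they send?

Shift to the Maidenhead origin (180°W, 90°S): lon 121.4528, lat 140.4732.
Field (20°×10°, letters A–R): lon ⌊121.4528/20⌋ = 6 → G; lat ⌊140.4732/10⌋ = 14 → O.
Square (2°×1°, digits 0–9): lon ⌊1.4528/2⌋ = 0; lat ⌊0.4732/1⌋ = 0.
Subsquare (5′×2.5′, letters a–x): lon ⌊1.4528/0.0833333⌋ = 17 → r; lat ⌊0.4732/0.0416667⌋ = 11 → l.

GO00rl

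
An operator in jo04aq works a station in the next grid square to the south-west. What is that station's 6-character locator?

IO94xp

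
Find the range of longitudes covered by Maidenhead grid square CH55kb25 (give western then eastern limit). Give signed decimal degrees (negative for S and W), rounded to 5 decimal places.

-129.15000, -129.14167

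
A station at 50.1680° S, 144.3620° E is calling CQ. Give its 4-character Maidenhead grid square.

Add 180° to longitude and 90° to latitude: 324.36, 39.83.
Field (20°×10°, letters A–R): lon ⌊324.36/20⌋ = 16 → Q; lat ⌊39.83/10⌋ = 3 → D.
Square (2°×1°, digits 0–9): lon ⌊4.36/2⌋ = 2; lat ⌊9.83/1⌋ = 9.

QD29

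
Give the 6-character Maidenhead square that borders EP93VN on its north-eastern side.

EP93wo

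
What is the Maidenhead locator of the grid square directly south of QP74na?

QP73nx

Latitude subsquare a = 0; −1 → -1, wraps to 23 = x, carry into square.
Latitude square 4; −1 → 3.
The longitude characters are unchanged.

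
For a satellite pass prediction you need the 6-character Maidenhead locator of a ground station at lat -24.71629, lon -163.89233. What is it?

Add 180° to longitude and 90° to latitude: 16.1077, 65.2837.
Field: lon ⌊16.1077/20⌋ = 0 → A; lat ⌊65.2837/10⌋ = 6 → G.
Square: lon ⌊16.1077/2⌋ = 8; lat ⌊5.2837/1⌋ = 5.
Subsquare: lon ⌊0.1077/0.0833333⌋ = 1 → b; lat ⌊0.2837/0.0416667⌋ = 6 → g.

AG85bg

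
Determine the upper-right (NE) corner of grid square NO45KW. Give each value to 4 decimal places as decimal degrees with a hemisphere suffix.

Field N=13, O=14: +13·20° lon, +14·10° lat → SW at lon 80°, lat 50°.
Square 4, 5: +4·2° lon, +5·1° lat → SW at lon 88°, lat 55°.
Subsquare k=10, w=22: +10·0.0833333° lon, +22·0.0416667° lat → SW at lon 88.8333°, lat 55.9167°.
Cell spans 0.0833333° lon × 0.0416667° lat. NE corner is SW corner plus one full cell.
latitude 55.9583° N, longitude 88.9167° E.

55.9583° N, 88.9167° E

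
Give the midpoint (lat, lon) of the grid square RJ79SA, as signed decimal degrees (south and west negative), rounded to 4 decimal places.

9.0208, 175.5417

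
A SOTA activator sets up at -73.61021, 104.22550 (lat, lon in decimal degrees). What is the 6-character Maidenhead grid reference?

Shift to the Maidenhead origin (180°W, 90°S): lon 284.2255, lat 16.3898.
Field: lon ⌊284.2255/20⌋ = 14 → O; lat ⌊16.3898/10⌋ = 1 → B.
Square: lon ⌊4.2255/2⌋ = 2; lat ⌊6.3898/1⌋ = 6.
Subsquare: lon ⌊0.2255/0.0833333⌋ = 2 → c; lat ⌊0.3898/0.0416667⌋ = 9 → j.

OB26cj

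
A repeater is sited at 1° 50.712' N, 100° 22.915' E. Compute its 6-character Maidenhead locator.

Shift to the Maidenhead origin (180°W, 90°S): lon 280.3819, lat 91.8452.
Field: 280.3819/20 → 14 → O, 91.8452/10 → 9 → J; chars OJ.
Square: 0.3819/2 → 0, 1.8452/1 → 1; chars 01.
Subsquare: 0.3819/0.0833333 → 4 → e, 0.8452/0.0416667 → 20 → u; chars eu.

OJ01eu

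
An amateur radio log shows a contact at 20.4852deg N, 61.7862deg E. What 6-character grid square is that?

Add 180° to longitude and 90° to latitude: 241.7862, 110.4852.
Field: lon ⌊241.7862/20⌋ = 12 → M; lat ⌊110.4852/10⌋ = 11 → L.
Square: lon ⌊1.7862/2⌋ = 0; lat ⌊0.4852/1⌋ = 0.
Subsquare: lon ⌊1.7862/0.0833333⌋ = 21 → v; lat ⌊0.4852/0.0416667⌋ = 11 → l.

ML00vl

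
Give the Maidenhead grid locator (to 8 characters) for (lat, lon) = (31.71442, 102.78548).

Offset from 180°W / 90°S: lon 282.78548°, lat 121.71442°.
Field: 282.78548/20 → 14 → O, 121.71442/10 → 12 → M; chars OM.
Square: 2.78548/2 → 1, 1.71442/1 → 1; chars 11.
Subsquare: 0.78548/0.0833333 → 9 → j, 0.71442/0.0416667 → 17 → r; chars jr.
Extended square: 0.03548/0.00833333 → 4, 0.00609/0.00416667 → 1; chars 41.

OM11jr41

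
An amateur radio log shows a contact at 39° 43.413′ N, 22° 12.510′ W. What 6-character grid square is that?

HM89vr

Offset from 180°W / 90°S: lon 157.7915°, lat 129.7235°.
Field: 157.7915/20 → 7 → H, 129.7235/10 → 12 → M; chars HM.
Square: 17.7915/2 → 8, 9.7235/1 → 9; chars 89.
Subsquare: 1.7915/0.0833333 → 21 → v, 0.7235/0.0416667 → 17 → r; chars vr.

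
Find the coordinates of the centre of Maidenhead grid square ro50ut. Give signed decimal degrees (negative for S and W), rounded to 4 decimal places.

Field R=17, O=14: +17·20° lon, +14·10° lat → SW at lon 160°, lat 50°.
Square 5, 0: +5·2° lon, +0·1° lat → SW at lon 170°, lat 50°.
Subsquare u=20, t=19: +20·0.0833333° lon, +19·0.0416667° lat → SW at lon 171.667°, lat 50.7917°.
Cell spans 0.0833333° lon × 0.0416667° lat. Centre is SW corner plus half of each.
latitude 50.8125, longitude 171.7083.

50.8125, 171.7083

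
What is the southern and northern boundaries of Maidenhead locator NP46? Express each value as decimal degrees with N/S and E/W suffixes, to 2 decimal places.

Field N=13, P=15: +13·20° lon, +15·10° lat → SW at lon 80°, lat 60°.
Square 4, 6: +4·2° lon, +6·1° lat → SW at lon 88°, lat 66°.
Cell spans 2° lon × 1° lat.
south 66.00° N, north 67.00° N.

66.00° N, 67.00° N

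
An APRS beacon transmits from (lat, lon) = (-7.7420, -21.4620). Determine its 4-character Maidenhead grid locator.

HI92

Shift to the Maidenhead origin (180°W, 90°S): lon 158.54, lat 82.26.
Field: lon ⌊158.54/20⌋ = 7 → H; lat ⌊82.26/10⌋ = 8 → I.
Square: lon ⌊18.54/2⌋ = 9; lat ⌊2.26/1⌋ = 2.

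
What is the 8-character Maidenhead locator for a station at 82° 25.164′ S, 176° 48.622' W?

AA17on29

Shift to the Maidenhead origin (180°W, 90°S): lon 3.18963, lat 7.58060.
Field: lon ⌊3.18963/20⌋ = 0 → A; lat ⌊7.58060/10⌋ = 0 → A.
Square: lon ⌊3.18963/2⌋ = 1; lat ⌊7.58060/1⌋ = 7.
Subsquare: lon ⌊1.18963/0.0833333⌋ = 14 → o; lat ⌊0.58060/0.0416667⌋ = 13 → n.
Extended square: lon ⌊0.02297/0.00833333⌋ = 2; lat ⌊0.03893/0.00416667⌋ = 9.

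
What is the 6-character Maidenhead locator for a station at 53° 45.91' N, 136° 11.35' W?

CO13vs

Add 180° to longitude and 90° to latitude: 43.8108, 143.7652.
Field: lon ⌊43.8108/20⌋ = 2 → C; lat ⌊143.7652/10⌋ = 14 → O.
Square: lon ⌊3.8108/2⌋ = 1; lat ⌊3.7652/1⌋ = 3.
Subsquare: lon ⌊1.8108/0.0833333⌋ = 21 → v; lat ⌊0.7652/0.0416667⌋ = 18 → s.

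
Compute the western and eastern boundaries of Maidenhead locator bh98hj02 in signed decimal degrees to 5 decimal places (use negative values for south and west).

-141.41667, -141.40833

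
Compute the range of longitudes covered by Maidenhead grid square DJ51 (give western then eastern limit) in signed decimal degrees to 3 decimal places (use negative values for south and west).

Field D=3, J=9: +3·20° lon, +9·10° lat → SW at lon -120°, lat 0°.
Square 5, 1: +5·2° lon, +1·1° lat → SW at lon -110°, lat 1°.
Cell spans 2° lon × 1° lat.
west -110.000, east -108.000.

-110.000, -108.000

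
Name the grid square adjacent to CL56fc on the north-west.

CL56ed

Longitude subsquare f = 5; −1 → 4 = e.
Latitude subsquare c = 2; +1 → 3 = d.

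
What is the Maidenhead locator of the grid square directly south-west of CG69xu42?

Longitude extended square 4; −1 → 3.
Latitude extended square 2; −1 → 1.

CG69xu31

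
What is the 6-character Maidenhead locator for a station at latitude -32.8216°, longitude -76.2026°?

FF17ve

Shift to the Maidenhead origin (180°W, 90°S): lon 103.7974, lat 57.1784.
Field: 103.7974/20 → 5 → F, 57.1784/10 → 5 → F; chars FF.
Square: 3.7974/2 → 1, 7.1784/1 → 7; chars 17.
Subsquare: 1.7974/0.0833333 → 21 → v, 0.1784/0.0416667 → 4 → e; chars ve.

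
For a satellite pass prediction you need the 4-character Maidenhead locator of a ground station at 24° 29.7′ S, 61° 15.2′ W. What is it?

Offset from 180°W / 90°S: lon 118.75°, lat 65.50°.
Field: lon ⌊118.75/20⌋ = 5 → F; lat ⌊65.50/10⌋ = 6 → G.
Square: lon ⌊18.75/2⌋ = 9; lat ⌊5.50/1⌋ = 5.

FG95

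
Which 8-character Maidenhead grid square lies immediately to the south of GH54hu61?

GH54hu60

Latitude extended square 1; −1 → 0.
The longitude characters are unchanged.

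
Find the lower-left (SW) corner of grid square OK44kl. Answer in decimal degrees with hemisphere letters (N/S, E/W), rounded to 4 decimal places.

14.4583° N, 108.8333° E

Field O=14, K=10: +14·20° lon, +10·10° lat → SW at lon 100°, lat 10°.
Square 4, 4: +4·2° lon, +4·1° lat → SW at lon 108°, lat 14°.
Subsquare k=10, l=11: +10·0.0833333° lon, +11·0.0416667° lat → SW at lon 108.833°, lat 14.4583°.
latitude 14.4583° N, longitude 108.8333° E.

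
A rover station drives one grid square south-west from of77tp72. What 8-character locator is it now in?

OF77tp61

Longitude extended square 7; −1 → 6.
Latitude extended square 2; −1 → 1.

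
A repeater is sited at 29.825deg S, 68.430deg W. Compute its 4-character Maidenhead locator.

FG50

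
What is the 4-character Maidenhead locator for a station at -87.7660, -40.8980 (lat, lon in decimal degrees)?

GA92

Offset from 180°W / 90°S: lon 139.10°, lat 2.23°.
Field: 139.10/20 → 6 → G, 2.23/10 → 0 → A; chars GA.
Square: 19.10/2 → 9, 2.23/1 → 2; chars 92.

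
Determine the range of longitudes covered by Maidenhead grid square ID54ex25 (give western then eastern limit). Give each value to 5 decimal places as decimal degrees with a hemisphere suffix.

Field I=8, D=3: +8·20° lon, +3·10° lat → SW at lon -20°, lat -60°.
Square 5, 4: +5·2° lon, +4·1° lat → SW at lon -10°, lat -56°.
Subsquare e=4, x=23: +4·0.0833333° lon, +23·0.0416667° lat → SW at lon -9.66667°, lat -55.0417°.
Extended square 2, 5: +2·0.00833333° lon, +5·0.00416667° lat → SW at lon -9.65°, lat -55.0208°.
Cell spans 0.00833333° lon × 0.00416667° lat.
west 9.65000° W, east 9.64167° W.

9.65000° W, 9.64167° W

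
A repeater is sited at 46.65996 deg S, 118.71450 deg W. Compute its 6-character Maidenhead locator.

Shift to the Maidenhead origin (180°W, 90°S): lon 61.2855, lat 43.3400.
Field: lon ⌊61.2855/20⌋ = 3 → D; lat ⌊43.3400/10⌋ = 4 → E.
Square: lon ⌊1.2855/2⌋ = 0; lat ⌊3.3400/1⌋ = 3.
Subsquare: lon ⌊1.2855/0.0833333⌋ = 15 → p; lat ⌊0.3400/0.0416667⌋ = 8 → i.

DE03pi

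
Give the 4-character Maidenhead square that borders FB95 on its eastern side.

Longitude square 9; +1 → 10, wraps to 0, carry into field.
Longitude field F = 5; +1 → 6 = G.
The latitude characters are unchanged.

GB05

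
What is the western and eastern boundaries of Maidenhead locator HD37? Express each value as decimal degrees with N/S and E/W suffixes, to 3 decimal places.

34.000° W, 32.000° W

Field H=7, D=3: +7·20° lon, +3·10° lat → SW at lon -40°, lat -60°.
Square 3, 7: +3·2° lon, +7·1° lat → SW at lon -34°, lat -53°.
Cell spans 2° lon × 1° lat.
west 34.000° W, east 32.000° W.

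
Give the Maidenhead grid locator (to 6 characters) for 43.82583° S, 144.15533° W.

BE76we

Add 180° to longitude and 90° to latitude: 35.8447, 46.1742.
Field: 35.8447/20 → 1 → B, 46.1742/10 → 4 → E; chars BE.
Square: 15.8447/2 → 7, 6.1742/1 → 6; chars 76.
Subsquare: 1.8447/0.0833333 → 22 → w, 0.1742/0.0416667 → 4 → e; chars we.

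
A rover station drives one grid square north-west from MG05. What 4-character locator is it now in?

Longitude square 0; −1 → -1, wraps to 9, carry into field.
Longitude field M = 12; −1 → 11 = L.
Latitude square 5; +1 → 6.

LG96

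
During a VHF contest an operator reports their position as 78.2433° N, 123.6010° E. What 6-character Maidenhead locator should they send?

Add 180° to longitude and 90° to latitude: 303.6010, 168.2433.
Field: 303.6010/20 → 15 → P, 168.2433/10 → 16 → Q; chars PQ.
Square: 3.6010/2 → 1, 8.2433/1 → 8; chars 18.
Subsquare: 1.6010/0.0833333 → 19 → t, 0.2433/0.0416667 → 5 → f; chars tf.

PQ18tf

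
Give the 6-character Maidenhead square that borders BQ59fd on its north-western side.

Longitude subsquare f = 5; −1 → 4 = e.
Latitude subsquare d = 3; +1 → 4 = e.

BQ59ee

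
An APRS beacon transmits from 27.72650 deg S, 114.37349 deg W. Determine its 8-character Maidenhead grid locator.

Shift to the Maidenhead origin (180°W, 90°S): lon 65.62651, lat 62.27350.
Field: lon ⌊65.62651/20⌋ = 3 → D; lat ⌊62.27350/10⌋ = 6 → G.
Square: lon ⌊5.62651/2⌋ = 2; lat ⌊2.27350/1⌋ = 2.
Subsquare: lon ⌊1.62651/0.0833333⌋ = 19 → t; lat ⌊0.27350/0.0416667⌋ = 6 → g.
Extended square: lon ⌊0.04318/0.00833333⌋ = 5; lat ⌊0.02350/0.00416667⌋ = 5.

DG22tg55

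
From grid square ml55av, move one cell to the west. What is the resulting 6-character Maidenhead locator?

ML45xv

Longitude subsquare a = 0; −1 → -1, wraps to 23 = x, carry into square.
Longitude square 5; −1 → 4.
The latitude characters are unchanged.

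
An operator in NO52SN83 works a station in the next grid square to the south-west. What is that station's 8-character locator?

NO52sn72

Longitude extended square 8; −1 → 7.
Latitude extended square 3; −1 → 2.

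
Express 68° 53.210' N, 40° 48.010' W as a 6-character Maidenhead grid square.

Add 180° to longitude and 90° to latitude: 139.1998, 158.8868.
Field: 139.1998/20 → 6 → G, 158.8868/10 → 15 → P; chars GP.
Square: 19.1998/2 → 9, 8.8868/1 → 8; chars 98.
Subsquare: 1.1998/0.0833333 → 14 → o, 0.8868/0.0416667 → 21 → v; chars ov.

GP98ov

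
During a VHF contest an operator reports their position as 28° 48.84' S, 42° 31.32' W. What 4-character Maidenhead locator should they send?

GG81

Shift to the Maidenhead origin (180°W, 90°S): lon 137.48, lat 61.19.
Field (20°×10°, letters A–R): lon ⌊137.48/20⌋ = 6 → G; lat ⌊61.19/10⌋ = 6 → G.
Square (2°×1°, digits 0–9): lon ⌊17.48/2⌋ = 8; lat ⌊1.19/1⌋ = 1.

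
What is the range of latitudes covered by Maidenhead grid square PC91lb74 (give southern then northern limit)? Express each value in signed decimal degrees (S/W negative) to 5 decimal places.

Field P=15, C=2: +15·20° lon, +2·10° lat → SW at lon 120°, lat -70°.
Square 9, 1: +9·2° lon, +1·1° lat → SW at lon 138°, lat -69°.
Subsquare l=11, b=1: +11·0.0833333° lon, +1·0.0416667° lat → SW at lon 138.917°, lat -68.9583°.
Extended square 7, 4: +7·0.00833333° lon, +4·0.00416667° lat → SW at lon 138.975°, lat -68.9417°.
Cell spans 0.00833333° lon × 0.00416667° lat.
south -68.94167, north -68.93750.

-68.94167, -68.93750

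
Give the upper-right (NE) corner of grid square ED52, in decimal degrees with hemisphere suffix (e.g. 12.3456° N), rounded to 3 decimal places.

57.000° S, 88.000° W

Field E=4, D=3: +4·20° lon, +3·10° lat → SW at lon -100°, lat -60°.
Square 5, 2: +5·2° lon, +2·1° lat → SW at lon -90°, lat -58°.
Cell spans 2° lon × 1° lat. NE corner is SW corner plus one full cell.
latitude 57.000° S, longitude 88.000° W.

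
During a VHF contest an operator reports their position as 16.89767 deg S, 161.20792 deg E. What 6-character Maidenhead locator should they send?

RH03oc

Offset from 180°W / 90°S: lon 341.2079°, lat 73.1023°.
Field: lon ⌊341.2079/20⌋ = 17 → R; lat ⌊73.1023/10⌋ = 7 → H.
Square: lon ⌊1.2079/2⌋ = 0; lat ⌊3.1023/1⌋ = 3.
Subsquare: lon ⌊1.2079/0.0833333⌋ = 14 → o; lat ⌊0.1023/0.0416667⌋ = 2 → c.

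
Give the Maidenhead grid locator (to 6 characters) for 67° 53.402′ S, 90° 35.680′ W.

EC42qc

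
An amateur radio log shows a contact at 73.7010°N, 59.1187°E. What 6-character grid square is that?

LQ93nq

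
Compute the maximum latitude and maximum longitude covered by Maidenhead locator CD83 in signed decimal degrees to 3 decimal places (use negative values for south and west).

-56.000, -122.000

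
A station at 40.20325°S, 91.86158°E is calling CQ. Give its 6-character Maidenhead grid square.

NE59wt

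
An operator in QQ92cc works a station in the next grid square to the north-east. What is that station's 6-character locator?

Longitude subsquare c = 2; +1 → 3 = d.
Latitude subsquare c = 2; +1 → 3 = d.

QQ92dd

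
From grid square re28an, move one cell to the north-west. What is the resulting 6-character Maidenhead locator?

Longitude subsquare a = 0; −1 → -1, wraps to 23 = x, carry into square.
Longitude square 2; −1 → 1.
Latitude subsquare n = 13; +1 → 14 = o.

RE18xo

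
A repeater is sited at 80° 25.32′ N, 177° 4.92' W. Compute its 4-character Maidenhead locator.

AR10

Add 180° to longitude and 90° to latitude: 2.92, 170.42.
Field: 2.92/20 → 0 → A, 170.42/10 → 17 → R; chars AR.
Square: 2.92/2 → 1, 0.42/1 → 0; chars 10.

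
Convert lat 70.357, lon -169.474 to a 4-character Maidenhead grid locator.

AQ50

Offset from 180°W / 90°S: lon 10.53°, lat 160.36°.
Field: lon ⌊10.53/20⌋ = 0 → A; lat ⌊160.36/10⌋ = 16 → Q.
Square: lon ⌊10.53/2⌋ = 5; lat ⌊0.36/1⌋ = 0.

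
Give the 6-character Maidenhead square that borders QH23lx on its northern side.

QH24la

Latitude subsquare x = 23; +1 → 24, wraps to 0 = a, carry into square.
Latitude square 3; +1 → 4.
The longitude characters are unchanged.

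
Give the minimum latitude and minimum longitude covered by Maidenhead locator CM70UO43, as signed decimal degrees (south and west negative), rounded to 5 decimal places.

Field C=2, M=12: +2·20° lon, +12·10° lat → SW at lon -140°, lat 30°.
Square 7, 0: +7·2° lon, +0·1° lat → SW at lon -126°, lat 30°.
Subsquare u=20, o=14: +20·0.0833333° lon, +14·0.0416667° lat → SW at lon -124.333°, lat 30.5833°.
Extended square 4, 3: +4·0.00833333° lon, +3·0.00416667° lat → SW at lon -124.3°, lat 30.5958°.
latitude 30.59583, longitude -124.30000.

30.59583, -124.30000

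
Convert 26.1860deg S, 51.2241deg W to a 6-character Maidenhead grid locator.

GG43jt

Add 180° to longitude and 90° to latitude: 128.7759, 63.8140.
Field: lon ⌊128.7759/20⌋ = 6 → G; lat ⌊63.8140/10⌋ = 6 → G.
Square: lon ⌊8.7759/2⌋ = 4; lat ⌊3.8140/1⌋ = 3.
Subsquare: lon ⌊0.7759/0.0833333⌋ = 9 → j; lat ⌊0.8140/0.0416667⌋ = 19 → t.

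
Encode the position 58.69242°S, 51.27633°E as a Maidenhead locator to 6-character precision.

Add 180° to longitude and 90° to latitude: 231.2763, 31.3076.
Field: 231.2763/20 → 11 → L, 31.3076/10 → 3 → D; chars LD.
Square: 11.2763/2 → 5, 1.3076/1 → 1; chars 51.
Subsquare: 1.2763/0.0833333 → 15 → p, 0.3076/0.0416667 → 7 → h; chars ph.

LD51ph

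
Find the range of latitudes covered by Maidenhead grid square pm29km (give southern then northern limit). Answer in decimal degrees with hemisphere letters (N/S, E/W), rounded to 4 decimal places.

39.5000° N, 39.5417° N

Field P=15, M=12: +15·20° lon, +12·10° lat → SW at lon 120°, lat 30°.
Square 2, 9: +2·2° lon, +9·1° lat → SW at lon 124°, lat 39°.
Subsquare k=10, m=12: +10·0.0833333° lon, +12·0.0416667° lat → SW at lon 124.833°, lat 39.5°.
Cell spans 0.0833333° lon × 0.0416667° lat.
south 39.5000° N, north 39.5417° N.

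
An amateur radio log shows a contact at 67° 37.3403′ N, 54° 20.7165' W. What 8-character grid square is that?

Offset from 180°W / 90°S: lon 125.65472°, lat 157.62234°.
Field: 125.65472/20 → 6 → G, 157.62234/10 → 15 → P; chars GP.
Square: 5.65472/2 → 2, 7.62234/1 → 7; chars 27.
Subsquare: 1.65472/0.0833333 → 19 → t, 0.62234/0.0416667 → 14 → o; chars to.
Extended square: 0.07139/0.00833333 → 8, 0.03901/0.00416667 → 9; chars 89.

GP27to89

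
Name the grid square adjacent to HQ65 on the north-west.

Longitude square 6; −1 → 5.
Latitude square 5; +1 → 6.

HQ56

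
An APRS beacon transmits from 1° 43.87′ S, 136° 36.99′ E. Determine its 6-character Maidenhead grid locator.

PI88hg

Offset from 180°W / 90°S: lon 316.6165°, lat 88.2688°.
Field (20°×10°, letters A–R): lon ⌊316.6165/20⌋ = 15 → P; lat ⌊88.2688/10⌋ = 8 → I.
Square (2°×1°, digits 0–9): lon ⌊16.6165/2⌋ = 8; lat ⌊8.2688/1⌋ = 8.
Subsquare (5′×2.5′, letters a–x): lon ⌊0.6165/0.0833333⌋ = 7 → h; lat ⌊0.2688/0.0416667⌋ = 6 → g.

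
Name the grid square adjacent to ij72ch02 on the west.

IJ72bh92

Longitude extended square 0; −1 → -1, wraps to 9, carry into subsquare.
Longitude subsquare c = 2; −1 → 1 = b.
The latitude characters are unchanged.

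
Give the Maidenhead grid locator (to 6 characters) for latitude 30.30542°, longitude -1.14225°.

IM90kh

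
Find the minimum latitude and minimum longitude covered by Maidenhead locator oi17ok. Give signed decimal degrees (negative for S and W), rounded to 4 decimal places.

-2.5833, 103.1667

Field O=14, I=8: +14·20° lon, +8·10° lat → SW at lon 100°, lat -10°.
Square 1, 7: +1·2° lon, +7·1° lat → SW at lon 102°, lat -3°.
Subsquare o=14, k=10: +14·0.0833333° lon, +10·0.0416667° lat → SW at lon 103.167°, lat -2.58333°.
latitude -2.5833, longitude 103.1667.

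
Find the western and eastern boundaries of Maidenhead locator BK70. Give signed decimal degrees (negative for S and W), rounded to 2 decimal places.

-146.00, -144.00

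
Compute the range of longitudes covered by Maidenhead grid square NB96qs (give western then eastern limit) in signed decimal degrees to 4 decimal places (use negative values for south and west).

99.3333, 99.4167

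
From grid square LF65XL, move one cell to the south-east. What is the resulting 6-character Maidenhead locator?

Longitude subsquare x = 23; +1 → 24, wraps to 0 = a, carry into square.
Longitude square 6; +1 → 7.
Latitude subsquare l = 11; −1 → 10 = k.

LF75ak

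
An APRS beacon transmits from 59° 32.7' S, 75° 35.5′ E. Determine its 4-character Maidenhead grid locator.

MD70

Shift to the Maidenhead origin (180°W, 90°S): lon 255.59, lat 30.45.
Field: 255.59/20 → 12 → M, 30.45/10 → 3 → D; chars MD.
Square: 15.59/2 → 7, 0.45/1 → 0; chars 70.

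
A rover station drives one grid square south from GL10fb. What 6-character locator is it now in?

Latitude subsquare b = 1; −1 → 0 = a.
The longitude characters are unchanged.

GL10fa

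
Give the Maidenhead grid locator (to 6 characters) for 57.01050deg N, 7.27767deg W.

Add 180° to longitude and 90° to latitude: 172.7223, 147.0105.
Field: lon ⌊172.7223/20⌋ = 8 → I; lat ⌊147.0105/10⌋ = 14 → O.
Square: lon ⌊12.7223/2⌋ = 6; lat ⌊7.0105/1⌋ = 7.
Subsquare: lon ⌊0.7223/0.0833333⌋ = 8 → i; lat ⌊0.0105/0.0416667⌋ = 0 → a.

IO67ia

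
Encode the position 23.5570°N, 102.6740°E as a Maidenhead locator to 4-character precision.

Shift to the Maidenhead origin (180°W, 90°S): lon 282.67, lat 113.56.
Field (20°×10°, letters A–R): 282.67/20 → 14 → O, 113.56/10 → 11 → L; chars OL.
Square (2°×1°, digits 0–9): 2.67/2 → 1, 3.56/1 → 3; chars 13.

OL13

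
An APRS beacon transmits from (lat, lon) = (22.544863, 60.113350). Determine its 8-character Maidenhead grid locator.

ML02bn30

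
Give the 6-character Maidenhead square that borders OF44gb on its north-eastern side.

Longitude subsquare g = 6; +1 → 7 = h.
Latitude subsquare b = 1; +1 → 2 = c.

OF44hc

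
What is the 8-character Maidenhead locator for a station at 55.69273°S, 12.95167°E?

JD64lh43

Offset from 180°W / 90°S: lon 192.95167°, lat 34.30727°.
Field: 192.95167/20 → 9 → J, 34.30727/10 → 3 → D; chars JD.
Square: 12.95167/2 → 6, 4.30727/1 → 4; chars 64.
Subsquare: 0.95167/0.0833333 → 11 → l, 0.30727/0.0416667 → 7 → h; chars lh.
Extended square: 0.03500/0.00833333 → 4, 0.01560/0.00416667 → 3; chars 43.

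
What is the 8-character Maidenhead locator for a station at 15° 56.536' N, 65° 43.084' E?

MK25uw66

Shift to the Maidenhead origin (180°W, 90°S): lon 245.71807, lat 105.94227.
Field (20°×10°, letters A–R): lon ⌊245.71807/20⌋ = 12 → M; lat ⌊105.94227/10⌋ = 10 → K.
Square (2°×1°, digits 0–9): lon ⌊5.71807/2⌋ = 2; lat ⌊5.94227/1⌋ = 5.
Subsquare (5′×2.5′, letters a–x): lon ⌊1.71807/0.0833333⌋ = 20 → u; lat ⌊0.94227/0.0416667⌋ = 22 → w.
Extended square (30″×15″, digits 0–9): lon ⌊0.05140/0.00833333⌋ = 6; lat ⌊0.02560/0.00416667⌋ = 6.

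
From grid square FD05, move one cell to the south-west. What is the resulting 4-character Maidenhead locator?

ED94

Longitude square 0; −1 → -1, wraps to 9, carry into field.
Longitude field F = 5; −1 → 4 = E.
Latitude square 5; −1 → 4.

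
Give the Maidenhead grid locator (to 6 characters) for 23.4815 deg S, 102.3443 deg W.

DG86tm

Shift to the Maidenhead origin (180°W, 90°S): lon 77.6557, lat 66.5185.
Field: 77.6557/20 → 3 → D, 66.5185/10 → 6 → G; chars DG.
Square: 17.6557/2 → 8, 6.5185/1 → 6; chars 86.
Subsquare: 1.6557/0.0833333 → 19 → t, 0.5185/0.0416667 → 12 → m; chars tm.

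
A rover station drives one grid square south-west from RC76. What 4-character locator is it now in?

Longitude square 7; −1 → 6.
Latitude square 6; −1 → 5.

RC65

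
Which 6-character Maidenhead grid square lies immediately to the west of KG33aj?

KG23xj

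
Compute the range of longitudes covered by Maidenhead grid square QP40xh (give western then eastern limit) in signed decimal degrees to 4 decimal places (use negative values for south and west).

149.9167, 150.0000

Field Q=16, P=15: +16·20° lon, +15·10° lat → SW at lon 140°, lat 60°.
Square 4, 0: +4·2° lon, +0·1° lat → SW at lon 148°, lat 60°.
Subsquare x=23, h=7: +23·0.0833333° lon, +7·0.0416667° lat → SW at lon 149.917°, lat 60.2917°.
Cell spans 0.0833333° lon × 0.0416667° lat.
west 149.9167, east 150.0000.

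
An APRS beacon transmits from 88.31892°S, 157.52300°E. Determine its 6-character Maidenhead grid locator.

Shift to the Maidenhead origin (180°W, 90°S): lon 337.5230, lat 1.6811.
Field: lon ⌊337.5230/20⌋ = 16 → Q; lat ⌊1.6811/10⌋ = 0 → A.
Square: lon ⌊17.5230/2⌋ = 8; lat ⌊1.6811/1⌋ = 1.
Subsquare: lon ⌊1.5230/0.0833333⌋ = 18 → s; lat ⌊0.6811/0.0416667⌋ = 16 → q.

QA81sq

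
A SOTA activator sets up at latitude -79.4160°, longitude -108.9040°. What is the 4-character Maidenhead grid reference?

Shift to the Maidenhead origin (180°W, 90°S): lon 71.10, lat 10.58.
Field: lon ⌊71.10/20⌋ = 3 → D; lat ⌊10.58/10⌋ = 1 → B.
Square: lon ⌊11.10/2⌋ = 5; lat ⌊0.58/1⌋ = 0.

DB50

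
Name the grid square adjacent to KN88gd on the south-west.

Longitude subsquare g = 6; −1 → 5 = f.
Latitude subsquare d = 3; −1 → 2 = c.

KN88fc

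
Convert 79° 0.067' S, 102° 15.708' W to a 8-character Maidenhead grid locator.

DB80ux89

Offset from 180°W / 90°S: lon 77.73820°, lat 10.99888°.
Field: lon ⌊77.73820/20⌋ = 3 → D; lat ⌊10.99888/10⌋ = 1 → B.
Square: lon ⌊17.73820/2⌋ = 8; lat ⌊0.99888/1⌋ = 0.
Subsquare: lon ⌊1.73820/0.0833333⌋ = 20 → u; lat ⌊0.99888/0.0416667⌋ = 23 → x.
Extended square: lon ⌊0.07153/0.00833333⌋ = 8; lat ⌊0.04055/0.00416667⌋ = 9.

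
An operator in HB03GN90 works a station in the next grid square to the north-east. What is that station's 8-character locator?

Longitude extended square 9; +1 → 10, wraps to 0, carry into subsquare.
Longitude subsquare g = 6; +1 → 7 = h.
Latitude extended square 0; +1 → 1.

HB03hn01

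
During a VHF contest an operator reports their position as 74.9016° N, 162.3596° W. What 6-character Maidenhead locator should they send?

Add 180° to longitude and 90° to latitude: 17.6404, 164.9016.
Field (20°×10°, letters A–R): lon ⌊17.6404/20⌋ = 0 → A; lat ⌊164.9016/10⌋ = 16 → Q.
Square (2°×1°, digits 0–9): lon ⌊17.6404/2⌋ = 8; lat ⌊4.9016/1⌋ = 4.
Subsquare (5′×2.5′, letters a–x): lon ⌊1.6404/0.0833333⌋ = 19 → t; lat ⌊0.9016/0.0416667⌋ = 21 → v.

AQ84tv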